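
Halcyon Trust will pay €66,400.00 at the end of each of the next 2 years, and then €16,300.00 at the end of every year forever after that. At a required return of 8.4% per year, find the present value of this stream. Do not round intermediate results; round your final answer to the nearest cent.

€282901.60

PV of 2-year annuity: €66,400.00 × [1 − (1+0.084)^−2] / 0.084 = 117762.55770
Perpetuity value at year 2: €16,300.00 / 0.084 = 194047.61905
PV of perpetuity: 194047.61905 / (1+0.084)^2 = 165139.03937
Total PV = 117762.55770 + 165139.03937 = 282901.59707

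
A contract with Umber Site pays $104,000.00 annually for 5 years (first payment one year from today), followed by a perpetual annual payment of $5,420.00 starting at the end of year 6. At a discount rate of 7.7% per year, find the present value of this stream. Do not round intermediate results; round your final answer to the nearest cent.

$467122.87

PV of 5-year annuity: $104,000.00 × [1 − (1+0.077)^−5] / 0.077 = 418545.93885
Perpetuity value at year 5: $5,420.00 / 0.077 = 70389.61039
PV of perpetuity: 70389.61039 / (1+0.077)^5 = 48576.92781
Total PV = 418545.93885 + 48576.92781 = 467122.86666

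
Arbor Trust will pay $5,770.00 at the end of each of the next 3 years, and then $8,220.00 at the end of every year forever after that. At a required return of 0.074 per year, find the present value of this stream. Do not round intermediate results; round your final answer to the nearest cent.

$104698.21

PV of 3-year annuity: $5,770.00 × [1 − (1+0.074)^−3] / 0.074 = 15032.31925
Perpetuity value at year 3: $8,220.00 / 0.074 = 111081.08108
PV of perpetuity: 111081.08108 / (1+0.074)^3 = 89665.88797
Total PV = 15032.31925 + 89665.88797 = 104698.20722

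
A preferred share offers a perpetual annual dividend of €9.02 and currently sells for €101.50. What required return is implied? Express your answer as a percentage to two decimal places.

8.89%

P = C/r ⇒ r = C/P = €9.02/€101.50 = 0.088867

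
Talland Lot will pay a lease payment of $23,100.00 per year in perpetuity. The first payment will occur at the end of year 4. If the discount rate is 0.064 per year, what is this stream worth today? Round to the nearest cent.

Value at end of year 3: C / r = $23,100.00 / 0.064 = $360,937.5000
Discount to today: PV = $360,937.5000 / (1 + 0.064)^3 = $360,937.5000 / 1.204550 = $299,645.06

$299645.06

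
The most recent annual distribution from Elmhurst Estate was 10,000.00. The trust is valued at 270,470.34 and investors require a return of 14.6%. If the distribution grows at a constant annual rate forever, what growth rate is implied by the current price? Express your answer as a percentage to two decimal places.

P = D₀(1+g)/(r−g) ⇒ P(r−g) = D₀(1+g) ⇒ g(P+D₀) = P·r − D₀
g = (P·r − D₀)/(P + D₀) = (270,470.34×0.146 − 10,000.00) / (270,470.34 + 10,000.00) = 0.105140

10.51%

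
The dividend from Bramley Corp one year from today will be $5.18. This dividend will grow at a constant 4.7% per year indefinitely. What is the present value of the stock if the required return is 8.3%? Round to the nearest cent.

$143.89

Growing perpetuity: P = D₁ / (r − g) = $5.1800 / (0.083 − 0.047) = $143.89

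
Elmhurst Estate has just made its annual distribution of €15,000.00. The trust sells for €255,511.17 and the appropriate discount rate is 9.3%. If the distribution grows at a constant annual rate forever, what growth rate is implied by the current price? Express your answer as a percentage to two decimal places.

3.24%

P = D₀(1+g)/(r−g) ⇒ P(r−g) = D₀(1+g) ⇒ g(P+D₀) = P·r − D₀
g = (P·r − D₀)/(P + D₀) = (€255,511.17×0.093 − €15,000.00) / (€255,511.17 + €15,000.00) = 0.032393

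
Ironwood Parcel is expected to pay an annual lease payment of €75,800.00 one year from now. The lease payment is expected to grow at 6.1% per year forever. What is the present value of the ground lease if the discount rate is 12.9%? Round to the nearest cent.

Growing perpetuity: P = D₁ / (r − g) = €75,800.0000 / (0.129 − 0.061) = €1,114,705.88

€1114705.88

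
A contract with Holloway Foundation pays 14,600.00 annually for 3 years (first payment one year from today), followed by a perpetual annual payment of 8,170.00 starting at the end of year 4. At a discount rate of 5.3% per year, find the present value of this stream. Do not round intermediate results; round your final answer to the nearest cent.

171563.46

PV of 3-year annuity: 14,600.00 × [1 − (1+0.053)^−3] / 0.053 = 39536.96912
Perpetuity value at year 3: 8,170.00 / 0.053 = 154150.94340
PV of perpetuity: 154150.94340 / (1+0.053)^3 = 132026.48876
Total PV = 39536.96912 + 132026.48876 = 171563.45788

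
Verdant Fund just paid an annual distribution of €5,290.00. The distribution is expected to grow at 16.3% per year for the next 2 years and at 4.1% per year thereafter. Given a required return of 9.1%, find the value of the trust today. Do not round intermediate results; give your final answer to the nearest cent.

D_1 = 6152.27000
D_2 = 7155.09001
Terminal value at year 2: TV = D_2×(1+g_2)/(r−g_2) = 7448.44870/0.05 = 148968.97401
P_0 = D_1/(1+r)^1 + D_2/(1+r)^2 + TV/(1+r)^2
    = 5639.11091 + 6011.26121 + 125154.45849 = 136804.83061

€136804.83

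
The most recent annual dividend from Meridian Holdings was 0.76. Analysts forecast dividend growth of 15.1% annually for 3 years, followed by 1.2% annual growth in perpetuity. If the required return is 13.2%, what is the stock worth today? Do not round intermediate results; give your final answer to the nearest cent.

9.09

D_1 = 0.87476
D_2 = 1.00685
D_3 = 1.15888
Terminal value at year 3: TV = D_3×(1+g_2)/(r−g_2) = 1.17279/0.12 = 9.77325
P_0 = D_1/(1+r)^1 + D_2/(1+r)^2 + D_3/(1+r)^3 + TV/(1+r)^3
    = 0.77276 + 0.78573 + 0.79891 + 6.73751 = 9.09491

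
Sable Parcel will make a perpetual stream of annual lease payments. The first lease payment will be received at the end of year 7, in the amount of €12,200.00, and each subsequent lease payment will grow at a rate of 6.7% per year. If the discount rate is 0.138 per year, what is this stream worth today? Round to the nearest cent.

Value at end of year 6: C₁ / (r − g) = €12,200.00 / (0.138 − 0.067) = €171,830.9859
Discount to today: PV = €171,830.9859 / (1 + 0.138)^6 = €171,830.9859 / 2.171969 = €79,113.01

€79113.01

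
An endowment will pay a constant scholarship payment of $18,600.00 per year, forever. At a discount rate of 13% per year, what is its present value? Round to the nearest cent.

$143076.92

Level perpetuity: PV = C / r = $18,600.00 / 0.13 = $143,076.92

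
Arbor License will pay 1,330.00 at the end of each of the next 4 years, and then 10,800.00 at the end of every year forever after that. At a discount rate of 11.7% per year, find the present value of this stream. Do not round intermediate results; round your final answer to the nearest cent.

PV of 4-year annuity: 1,330.00 × [1 − (1+0.117)^−4] / 0.117 = 4065.33208
Perpetuity value at year 4: 10,800.00 / 0.117 = 92307.69231
PV of perpetuity: 92307.69231 / (1+0.117)^4 = 59295.97319
Total PV = 4065.33208 + 59295.97319 = 63361.30527

63361.31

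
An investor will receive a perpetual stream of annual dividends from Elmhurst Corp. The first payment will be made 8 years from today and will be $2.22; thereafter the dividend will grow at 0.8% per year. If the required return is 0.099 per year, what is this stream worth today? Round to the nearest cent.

Value at end of year 7: C₁ / (r − g) = $2.22 / (0.099 − 0.008) = $24.3956
Discount to today: PV = $24.3956 / (1 + 0.099)^7 = $24.3956 / 1.936350 = $12.60

$12.60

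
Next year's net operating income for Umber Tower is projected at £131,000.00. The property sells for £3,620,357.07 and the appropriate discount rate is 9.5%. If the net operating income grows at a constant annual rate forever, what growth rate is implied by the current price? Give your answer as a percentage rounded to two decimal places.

5.88%

P = D₁/(r−g) ⇒ g = r − D₁/P = 0.095 − £131,000.00/£3,620,357.07 = 0.058816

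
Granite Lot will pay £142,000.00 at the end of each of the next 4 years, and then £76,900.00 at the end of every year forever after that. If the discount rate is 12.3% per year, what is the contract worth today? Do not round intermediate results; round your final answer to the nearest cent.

£821691.82

PV of 4-year annuity: £142,000.00 × [1 − (1+0.123)^−4] / 0.123 = 428592.58542
Perpetuity value at year 4: £76,900.00 / 0.123 = 625203.25203
PV of perpetuity: 625203.25203 / (1+0.123)^4 = 393099.23922
Total PV = 428592.58542 + 393099.23922 = 821691.82465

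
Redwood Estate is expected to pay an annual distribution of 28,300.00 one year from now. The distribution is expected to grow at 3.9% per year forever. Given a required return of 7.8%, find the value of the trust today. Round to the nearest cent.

725641.03

Growing perpetuity: P = D₁ / (r − g) = 28,300.0000 / (0.078 − 0.039) = 725,641.03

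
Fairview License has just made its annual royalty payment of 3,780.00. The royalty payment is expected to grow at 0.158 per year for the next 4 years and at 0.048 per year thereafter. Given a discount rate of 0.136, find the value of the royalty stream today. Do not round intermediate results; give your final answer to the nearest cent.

D_1 = 4377.24000
D_2 = 5068.84392
D_3 = 5869.72126
D_4 = 6797.13722
Terminal value at year 4: TV = D_4×(1+g_2)/(r−g_2) = 7123.39980/0.088 = 80947.72505
P_0 = D_1/(1+r)^1 + D_2/(1+r)^2 + D_3/(1+r)^3 + D_4/(1+r)^4 + TV/(1+r)^4
    = 3853.20423 + 3927.82614 + 4003.89319 + 4081.43338 + 48606.16115 = 64472.51808

64472.52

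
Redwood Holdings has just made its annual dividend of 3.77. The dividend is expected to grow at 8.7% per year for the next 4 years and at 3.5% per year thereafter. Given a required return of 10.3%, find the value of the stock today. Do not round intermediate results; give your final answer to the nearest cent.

D_1 = 4.09799
D_2 = 4.45452
D_3 = 4.84206
D_4 = 5.26332
Terminal value at year 4: TV = D_4×(1+g_2)/(r−g_2) = 5.44753/0.068 = 80.11078
P_0 = D_1/(1+r)^1 + D_2/(1+r)^2 + D_3/(1+r)^3 + D_4/(1+r)^4 + TV/(1+r)^4
    = 3.71531 + 3.66142 + 3.60831 + 3.55596 + 54.12388 = 68.66488

68.66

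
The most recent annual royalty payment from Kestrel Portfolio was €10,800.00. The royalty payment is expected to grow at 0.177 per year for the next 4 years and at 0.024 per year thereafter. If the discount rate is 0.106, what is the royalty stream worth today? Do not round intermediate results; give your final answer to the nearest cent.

D_1 = 12711.60000
D_2 = 14961.55320
D_3 = 17609.74812
D_4 = 20726.67353
Terminal value at year 4: TV = D_4×(1+g_2)/(r−g_2) = 21224.11370/0.082 = 258830.65485
P_0 = D_1/(1+r)^1 + D_2/(1+r)^2 + D_3/(1+r)^3 + D_4/(1+r)^4 + TV/(1+r)^4
    = 11493.30922 + 12231.12564 + 13016.30640 + 13851.89207 + 172979.72536 = 223572.35869

€223572.36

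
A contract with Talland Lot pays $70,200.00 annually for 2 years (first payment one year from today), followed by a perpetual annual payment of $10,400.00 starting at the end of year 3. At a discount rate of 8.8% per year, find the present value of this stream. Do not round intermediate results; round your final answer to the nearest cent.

PV of 2-year annuity: $70,200.00 × [1 − (1+0.088)^−2] / 0.088 = 123825.42171
Perpetuity value at year 2: $10,400.00 / 0.088 = 118181.81818
PV of perpetuity: 118181.81818 / (1+0.088)^2 = 99837.31126
Total PV = 123825.42171 + 99837.31126 = 223662.73297

$223662.73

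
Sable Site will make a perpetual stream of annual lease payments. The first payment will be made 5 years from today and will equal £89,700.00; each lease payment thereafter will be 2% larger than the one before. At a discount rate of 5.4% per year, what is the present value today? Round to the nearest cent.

£2137721.29

Value at end of year 4: C₁ / (r − g) = £89,700.00 / (0.054 − 0.02) = £2,638,235.2941
Discount to today: PV = £2,638,235.2941 / (1 + 0.054)^4 = £2,638,235.2941 / 1.234134 = £2,137,721.29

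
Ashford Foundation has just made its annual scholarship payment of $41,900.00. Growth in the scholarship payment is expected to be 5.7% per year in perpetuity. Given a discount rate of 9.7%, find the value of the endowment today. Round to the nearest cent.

$1107207.50

D₁ = D₀ × (1 + g) = $41,900.00 × 1.057 = $44,288.3000
Growing perpetuity: P = D₁ / (r − g) = $44,288.3000 / (0.097 − 0.057) = $1,107,207.50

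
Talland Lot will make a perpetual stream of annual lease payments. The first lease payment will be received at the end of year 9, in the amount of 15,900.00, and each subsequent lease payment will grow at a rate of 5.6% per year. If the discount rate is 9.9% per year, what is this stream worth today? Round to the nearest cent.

Value at end of year 8: C₁ / (r − g) = 15,900.00 / (0.099 − 0.056) = 369,767.4419
Discount to today: PV = 369,767.4419 / (1 + 0.099)^8 = 369,767.4419 / 2.128049 = 173,758.93

173758.93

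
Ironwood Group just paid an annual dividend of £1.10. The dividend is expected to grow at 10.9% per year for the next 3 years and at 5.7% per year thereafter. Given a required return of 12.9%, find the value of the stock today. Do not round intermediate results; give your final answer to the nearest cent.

D_1 = 1.21990
D_2 = 1.35287
D_3 = 1.50033
Terminal value at year 3: TV = D_3×(1+g_2)/(r−g_2) = 1.58585/0.072 = 22.02570
P_0 = D_1/(1+r)^1 + D_2/(1+r)^2 + D_3/(1+r)^3 + TV/(1+r)^3
    = 1.08051 + 1.06137 + 1.04257 + 15.30552 = 18.48997

£18.49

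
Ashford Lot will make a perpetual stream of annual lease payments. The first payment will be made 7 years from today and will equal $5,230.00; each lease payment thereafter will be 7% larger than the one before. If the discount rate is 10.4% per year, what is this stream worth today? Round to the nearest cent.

$84958.79

Value at end of year 6: C₁ / (r − g) = $5,230.00 / (0.104 − 0.07) = $153,823.5294
Discount to today: PV = $153,823.5294 / (1 + 0.104)^6 = $153,823.5294 / 1.810566 = $84,958.79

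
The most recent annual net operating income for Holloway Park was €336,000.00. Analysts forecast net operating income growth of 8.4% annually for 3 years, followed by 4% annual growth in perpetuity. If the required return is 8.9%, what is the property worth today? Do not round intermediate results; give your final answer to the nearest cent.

€8032421.94

D_1 = 364224.00000
D_2 = 394818.81600
D_3 = 427983.59654
Terminal value at year 3: TV = D_3×(1+g_2)/(r−g_2) = 445102.94041/0.049 = 9083733.47767
P_0 = D_1/(1+r)^1 + D_2/(1+r)^2 + D_3/(1+r)^3 + TV/(1+r)^3
    = 334457.30028 + 332921.68365 + 331393.11761 + 7033649.84321 = 8032421.94475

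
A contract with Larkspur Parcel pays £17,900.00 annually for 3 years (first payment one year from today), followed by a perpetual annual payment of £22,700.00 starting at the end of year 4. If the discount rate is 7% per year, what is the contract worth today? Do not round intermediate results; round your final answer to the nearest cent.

PV of 3-year annuity: £17,900.00 × [1 − (1+0.07)^−3] / 0.07 = 46975.25720
Perpetuity value at year 3: £22,700.00 / 0.07 = 324285.71429
PV of perpetuity: 324285.71429 / (1+0.07)^3 = 264713.74008
Total PV = 46975.25720 + 264713.74008 = 311688.99727

£311689.00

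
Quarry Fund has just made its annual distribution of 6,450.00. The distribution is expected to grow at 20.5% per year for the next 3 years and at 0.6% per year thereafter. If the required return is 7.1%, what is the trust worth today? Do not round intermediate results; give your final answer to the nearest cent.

D_1 = 7772.25000
D_2 = 9365.56125
D_3 = 11285.50131
Terminal value at year 3: TV = D_3×(1+g_2)/(r−g_2) = 11353.21431/0.065 = 174664.83560
P_0 = D_1/(1+r)^1 + D_2/(1+r)^2 + D_3/(1+r)^3 + TV/(1+r)^3
    = 7257.00280 + 8164.97514 + 9186.54999 + 142179.52761 = 166788.05554

166788.06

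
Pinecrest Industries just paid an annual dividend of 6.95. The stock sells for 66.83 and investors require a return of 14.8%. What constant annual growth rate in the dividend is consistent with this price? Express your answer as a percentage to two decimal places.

P = D₀(1+g)/(r−g) ⇒ P(r−g) = D₀(1+g) ⇒ g(P+D₀) = P·r − D₀
g = (P·r − D₀)/(P + D₀) = (66.83×0.148 − 6.95) / (66.83 + 6.95) = 0.039860

3.99%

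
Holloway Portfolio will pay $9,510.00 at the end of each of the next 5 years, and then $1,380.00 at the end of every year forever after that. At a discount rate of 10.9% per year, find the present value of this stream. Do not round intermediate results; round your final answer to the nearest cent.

PV of 5-year annuity: $9,510.00 × [1 − (1+0.109)^−5] / 0.109 = 35236.57656
Perpetuity value at year 5: $1,380.00 / 0.109 = 12660.55046
PV of perpetuity: 12660.55046 / (1+0.109)^5 = 7547.35638
Total PV = 35236.57656 + 7547.35638 = 42783.93294

$42783.93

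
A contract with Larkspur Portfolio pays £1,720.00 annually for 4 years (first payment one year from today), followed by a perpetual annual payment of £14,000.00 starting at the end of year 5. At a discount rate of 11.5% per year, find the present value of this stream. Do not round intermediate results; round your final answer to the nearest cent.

PV of 4-year annuity: £1,720.00 × [1 − (1+0.115)^−4] / 0.115 = 5279.73573
Perpetuity value at year 4: £14,000.00 / 0.115 = 121739.13043
PV of perpetuity: 121739.13043 / (1+0.115)^4 = 78764.53724
Total PV = 5279.73573 + 78764.53724 = 84044.27298

£84044.27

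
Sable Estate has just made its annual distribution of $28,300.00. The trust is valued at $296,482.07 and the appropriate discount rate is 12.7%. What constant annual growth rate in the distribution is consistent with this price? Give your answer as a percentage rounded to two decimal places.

P = D₀(1+g)/(r−g) ⇒ P(r−g) = D₀(1+g) ⇒ g(P+D₀) = P·r − D₀
g = (P·r − D₀)/(P + D₀) = ($296,482.07×0.127 − $28,300.00) / ($296,482.07 + $28,300.00) = 0.028798

2.88%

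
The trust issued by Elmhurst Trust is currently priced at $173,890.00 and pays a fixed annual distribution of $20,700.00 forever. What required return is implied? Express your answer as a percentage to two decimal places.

P = C/r ⇒ r = C/P = $20,700.00/$173,890.00 = 0.119041

11.90%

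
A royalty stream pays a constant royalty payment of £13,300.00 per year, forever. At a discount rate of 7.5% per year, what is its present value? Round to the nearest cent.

£177333.33

Level perpetuity: PV = C / r = £13,300.00 / 0.075 = £177,333.33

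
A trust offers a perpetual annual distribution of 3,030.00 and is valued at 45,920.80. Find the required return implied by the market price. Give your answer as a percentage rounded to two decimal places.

6.60%

P = C/r ⇒ r = C/P = 3,030.00/45,920.80 = 0.065983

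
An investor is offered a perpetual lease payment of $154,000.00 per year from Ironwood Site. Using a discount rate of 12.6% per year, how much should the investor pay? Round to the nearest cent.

$1222222.22

Level perpetuity: PV = C / r = $154,000.00 / 0.126 = $1,222,222.22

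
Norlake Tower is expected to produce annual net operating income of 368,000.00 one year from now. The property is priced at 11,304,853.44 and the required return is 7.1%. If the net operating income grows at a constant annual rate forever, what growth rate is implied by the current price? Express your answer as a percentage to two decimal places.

3.84%

P = D₁/(r−g) ⇒ g = r − D₁/P = 0.071 − 368,000.00/11,304,853.44 = 0.038448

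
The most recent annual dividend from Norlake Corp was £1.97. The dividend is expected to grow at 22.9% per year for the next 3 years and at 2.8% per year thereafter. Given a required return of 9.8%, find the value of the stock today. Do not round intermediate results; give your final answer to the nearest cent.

£48.01

D_1 = 2.42113
D_2 = 2.97557
D_3 = 3.65697
Terminal value at year 3: TV = D_3×(1+g_2)/(r−g_2) = 3.75937/0.07 = 53.70528
P_0 = D_1/(1+r)^1 + D_2/(1+r)^2 + D_3/(1+r)^3 + TV/(1+r)^3
    = 2.20504 + 2.46811 + 2.76258 + 40.57046 = 48.00619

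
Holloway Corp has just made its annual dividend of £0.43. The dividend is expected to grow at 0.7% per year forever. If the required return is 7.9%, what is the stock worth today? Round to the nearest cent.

£6.01

D₁ = D₀ × (1 + g) = £0.43 × 1.007 = £0.4330
Growing perpetuity: P = D₁ / (r − g) = £0.4330 / (0.079 − 0.007) = £6.01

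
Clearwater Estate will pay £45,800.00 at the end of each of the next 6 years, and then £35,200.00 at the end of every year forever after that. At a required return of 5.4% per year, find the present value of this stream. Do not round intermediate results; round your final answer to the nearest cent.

PV of 6-year annuity: £45,800.00 × [1 − (1+0.054)^−6] / 0.054 = 229522.31328
Perpetuity value at year 6: £35,200.00 / 0.054 = 651851.85185
PV of perpetuity: 651851.85185 / (1+0.054)^6 = 475450.42330
Total PV = 229522.31328 + 475450.42330 = 704972.73659

£704972.74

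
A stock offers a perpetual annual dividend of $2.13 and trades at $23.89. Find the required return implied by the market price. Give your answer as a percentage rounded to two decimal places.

P = C/r ⇒ r = C/P = $2.13/$23.89 = 0.089159

8.92%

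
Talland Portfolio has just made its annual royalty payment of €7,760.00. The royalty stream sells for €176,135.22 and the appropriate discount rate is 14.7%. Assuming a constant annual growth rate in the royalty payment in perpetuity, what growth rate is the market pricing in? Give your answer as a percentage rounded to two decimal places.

9.86%

P = D₀(1+g)/(r−g) ⇒ P(r−g) = D₀(1+g) ⇒ g(P+D₀) = P·r − D₀
g = (P·r − D₀)/(P + D₀) = (€176,135.22×0.147 − €7,760.00) / (€176,135.22 + €7,760.00) = 0.098599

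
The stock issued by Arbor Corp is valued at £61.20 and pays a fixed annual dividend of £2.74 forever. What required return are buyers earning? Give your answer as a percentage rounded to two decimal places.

P = C/r ⇒ r = C/P = £2.74/£61.20 = 0.044771

4.48%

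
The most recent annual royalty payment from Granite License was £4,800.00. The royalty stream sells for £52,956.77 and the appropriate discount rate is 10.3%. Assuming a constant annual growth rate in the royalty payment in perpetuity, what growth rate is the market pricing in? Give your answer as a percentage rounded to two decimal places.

1.13%

P = D₀(1+g)/(r−g) ⇒ P(r−g) = D₀(1+g) ⇒ g(P+D₀) = P·r − D₀
g = (P·r − D₀)/(P + D₀) = (£52,956.77×0.103 − £4,800.00) / (£52,956.77 + £4,800.00) = 0.011333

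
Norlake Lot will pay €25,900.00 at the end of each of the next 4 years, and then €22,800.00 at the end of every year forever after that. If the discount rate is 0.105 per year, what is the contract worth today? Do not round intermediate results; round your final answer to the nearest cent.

PV of 4-year annuity: €25,900.00 × [1 − (1+0.105)^−4] / 0.105 = 81218.73093
Perpetuity value at year 4: €22,800.00 / 0.105 = 217142.85714
PV of perpetuity: 217142.85714 / (1+0.105)^4 = 145645.28706
Total PV = 81218.73093 + 145645.28706 = 226864.01799

€226864.02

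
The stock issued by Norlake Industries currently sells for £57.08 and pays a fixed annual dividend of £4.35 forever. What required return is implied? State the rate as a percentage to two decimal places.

P = C/r ⇒ r = C/P = £4.35/£57.08 = 0.076209

7.62%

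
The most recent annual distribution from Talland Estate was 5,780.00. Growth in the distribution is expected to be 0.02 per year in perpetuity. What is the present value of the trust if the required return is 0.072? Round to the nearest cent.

113376.92

D₁ = D₀ × (1 + g) = 5,780.00 × 1.02 = 5,895.6000
Growing perpetuity: P = D₁ / (r − g) = 5,895.6000 / (0.072 − 0.02) = 113,376.92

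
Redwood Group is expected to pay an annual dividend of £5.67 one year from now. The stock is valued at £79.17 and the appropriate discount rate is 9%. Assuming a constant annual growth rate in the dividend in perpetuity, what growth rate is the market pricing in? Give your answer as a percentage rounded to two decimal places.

1.84%

P = D₁/(r−g) ⇒ g = r − D₁/P = 0.09 − £5.67/£79.17 = 0.018382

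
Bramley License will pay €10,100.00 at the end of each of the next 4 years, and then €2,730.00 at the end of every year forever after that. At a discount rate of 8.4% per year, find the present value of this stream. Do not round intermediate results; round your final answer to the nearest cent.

€56694.60

PV of 4-year annuity: €10,100.00 × [1 − (1+0.084)^−4] / 0.084 = 33156.78419
Perpetuity value at year 4: €2,730.00 / 0.084 = 32500.00000
PV of perpetuity: 32500.00000 / (1+0.084)^4 = 23537.81972
Total PV = 33156.78419 + 23537.81972 = 56694.60391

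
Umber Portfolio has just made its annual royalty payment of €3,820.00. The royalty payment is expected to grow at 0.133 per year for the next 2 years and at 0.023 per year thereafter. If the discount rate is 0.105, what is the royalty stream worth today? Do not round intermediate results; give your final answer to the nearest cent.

D_1 = 4328.06000
D_2 = 4903.69198
Terminal value at year 2: TV = D_2×(1+g_2)/(r−g_2) = 5016.47690/0.082 = 61176.54751
P_0 = D_1/(1+r)^1 + D_2/(1+r)^2 + TV/(1+r)^2
    = 3916.79638 + 4016.04552 + 50102.61666 = 58035.45856

€58035.46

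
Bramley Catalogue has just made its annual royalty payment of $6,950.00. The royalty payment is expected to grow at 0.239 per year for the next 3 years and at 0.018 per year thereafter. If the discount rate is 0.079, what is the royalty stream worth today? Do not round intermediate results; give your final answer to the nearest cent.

D_1 = 8611.05000
D_2 = 10669.09095
D_3 = 13219.00369
Terminal value at year 3: TV = D_3×(1+g_2)/(r−g_2) = 13456.94575/0.061 = 220605.66809
P_0 = D_1/(1+r)^1 + D_2/(1+r)^2 + D_3/(1+r)^3 + TV/(1+r)^3
    = 7980.58387 + 9163.98834 + 10522.87447 + 175611.24937 = 203278.69606

$203278.70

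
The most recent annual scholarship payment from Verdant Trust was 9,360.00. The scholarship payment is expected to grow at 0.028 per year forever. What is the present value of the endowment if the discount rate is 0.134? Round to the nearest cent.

D₁ = D₀ × (1 + g) = 9,360.00 × 1.028 = 9,622.0800
Growing perpetuity: P = D₁ / (r − g) = 9,622.0800 / (0.134 − 0.028) = 90,774.34

90774.34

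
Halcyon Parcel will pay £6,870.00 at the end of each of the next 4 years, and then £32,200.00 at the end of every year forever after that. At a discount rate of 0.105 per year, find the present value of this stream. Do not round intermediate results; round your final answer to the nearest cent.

£227235.37

PV of 4-year annuity: £6,870.00 × [1 − (1+0.105)^−4] / 0.105 = 21543.34677
Perpetuity value at year 4: £32,200.00 / 0.105 = 306666.66667
PV of perpetuity: 306666.66667 / (1+0.105)^4 = 205692.02822
Total PV = 21543.34677 + 205692.02822 = 227235.37499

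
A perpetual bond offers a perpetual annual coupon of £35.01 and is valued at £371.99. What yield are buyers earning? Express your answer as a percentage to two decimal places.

9.41%

P = C/r ⇒ r = C/P = £35.01/£371.99 = 0.094115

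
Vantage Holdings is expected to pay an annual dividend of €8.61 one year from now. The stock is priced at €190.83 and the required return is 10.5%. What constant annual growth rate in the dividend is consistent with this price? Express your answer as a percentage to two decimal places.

5.99%

P = D₁/(r−g) ⇒ g = r − D₁/P = 0.105 − €8.61/€190.83 = 0.059881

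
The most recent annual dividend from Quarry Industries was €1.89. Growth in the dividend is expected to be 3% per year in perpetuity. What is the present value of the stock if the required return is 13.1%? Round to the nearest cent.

D₁ = D₀ × (1 + g) = €1.89 × 1.03 = €1.9467
Growing perpetuity: P = D₁ / (r − g) = €1.9467 / (0.131 − 0.03) = €19.27

€19.27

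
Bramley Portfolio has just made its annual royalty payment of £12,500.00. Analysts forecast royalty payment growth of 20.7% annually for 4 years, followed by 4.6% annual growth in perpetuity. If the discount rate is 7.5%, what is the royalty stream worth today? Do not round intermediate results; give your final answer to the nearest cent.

D_1 = 15087.50000
D_2 = 18210.61250
D_3 = 21980.20929
D_4 = 26530.11261
Terminal value at year 4: TV = D_4×(1+g_2)/(r−g_2) = 27750.49779/0.029 = 956913.71690
P_0 = D_1/(1+r)^1 + D_2/(1+r)^2 + D_3/(1+r)^3 + D_4/(1+r)^4 + TV/(1+r)^4
    = 14034.88372 + 15758.23688 + 17693.20179 + 19865.76238 + 716537.49816 = 783889.58293

£783889.58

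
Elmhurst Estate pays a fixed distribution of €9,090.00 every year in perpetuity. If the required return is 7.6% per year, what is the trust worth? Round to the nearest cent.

€119605.26

Level perpetuity: PV = C / r = €9,090.00 / 0.076 = €119,605.26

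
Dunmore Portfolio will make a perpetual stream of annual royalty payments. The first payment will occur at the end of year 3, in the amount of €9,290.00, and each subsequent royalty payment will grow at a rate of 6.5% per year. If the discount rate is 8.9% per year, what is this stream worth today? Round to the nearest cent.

Value at end of year 2: C₁ / (r − g) = €9,290.00 / (0.089 − 0.065) = €387,083.3333
Discount to today: PV = €387,083.3333 / (1 + 0.089)^2 = €387,083.3333 / 1.185921 = €326,398.92

€326398.92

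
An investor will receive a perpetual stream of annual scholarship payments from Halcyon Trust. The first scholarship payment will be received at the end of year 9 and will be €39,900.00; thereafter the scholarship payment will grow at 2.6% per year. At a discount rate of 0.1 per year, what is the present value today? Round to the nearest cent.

Value at end of year 8: C₁ / (r − g) = €39,900.00 / (0.1 − 0.026) = €539,189.1892
Discount to today: PV = €539,189.1892 / (1 + 0.1)^8 = €539,189.1892 / 2.143589 = €251,535.74

€251535.74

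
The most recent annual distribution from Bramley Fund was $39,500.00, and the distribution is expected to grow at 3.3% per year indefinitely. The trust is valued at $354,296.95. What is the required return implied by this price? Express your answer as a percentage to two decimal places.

D₁ = $39,500.00 × 1.033 = $40,803.5000
P = D₁/(r − g) ⇒ r = D₁/P + g = $40,803.5000/$354,296.95 + 0.033 = 0.115168 + 0.033 = 0.148168

14.82%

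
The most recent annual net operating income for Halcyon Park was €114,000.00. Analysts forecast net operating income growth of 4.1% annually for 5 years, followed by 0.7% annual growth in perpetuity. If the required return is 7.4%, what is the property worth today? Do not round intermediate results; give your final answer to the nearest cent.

D_1 = 118674.00000
D_2 = 123539.63400
D_3 = 128604.75899
D_4 = 133877.55411
D_5 = 139366.53383
Terminal value at year 5: TV = D_5×(1+g_2)/(r−g_2) = 140342.09957/0.067 = 2094658.20251
P_0 = D_1/(1+r)^1 + D_2/(1+r)^2 + D_3/(1+r)^3 + D_4/(1+r)^4 + D_5/(1+r)^5 + TV/(1+r)^5
    = 110497.20670 + 107102.04113 + 103811.19630 + 100621.46680 + 97529.74575 + 1465857.52200 = 1985419.17868

€1985419.18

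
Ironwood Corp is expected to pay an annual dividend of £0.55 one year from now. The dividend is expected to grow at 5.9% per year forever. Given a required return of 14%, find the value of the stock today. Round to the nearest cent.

Growing perpetuity: P = D₁ / (r − g) = £0.5500 / (0.14 − 0.059) = £6.79

£6.79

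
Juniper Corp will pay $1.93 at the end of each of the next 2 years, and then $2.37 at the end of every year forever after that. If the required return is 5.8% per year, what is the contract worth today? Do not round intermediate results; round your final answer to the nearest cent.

PV of 2-year annuity: $1.93 × [1 − (1+0.058)^−2] / 0.058 = 3.54839
Perpetuity value at year 2: $2.37 / 0.058 = 40.86207
PV of perpetuity: 40.86207 / (1+0.058)^2 = 36.50472
Total PV = 3.54839 + 36.50472 = 40.05311

$40.05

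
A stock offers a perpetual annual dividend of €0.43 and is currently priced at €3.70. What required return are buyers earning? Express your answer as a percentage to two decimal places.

P = C/r ⇒ r = C/P = €0.43/€3.70 = 0.116216

11.62%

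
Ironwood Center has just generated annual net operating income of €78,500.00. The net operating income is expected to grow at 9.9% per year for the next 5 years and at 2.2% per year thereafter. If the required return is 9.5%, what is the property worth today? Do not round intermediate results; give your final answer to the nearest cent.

€1516042.63

D_1 = 86271.50000
D_2 = 94812.37850
D_3 = 104198.80397
D_4 = 114514.48556
D_5 = 125851.41964
Terminal value at year 5: TV = D_5×(1+g_2)/(r−g_2) = 128620.15087/0.073 = 1761919.87490
P_0 = D_1/(1+r)^1 + D_2/(1+r)^2 + D_3/(1+r)^3 + D_4/(1+r)^4 + D_5/(1+r)^5 + TV/(1+r)^5
    = 78786.75799 + 79074.56350 + 79363.42035 + 79653.33239 + 79944.30347 + 1119220.24855 = 1516042.62625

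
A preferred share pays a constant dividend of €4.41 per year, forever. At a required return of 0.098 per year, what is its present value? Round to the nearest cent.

€45.00

Level perpetuity: PV = C / r = €4.41 / 0.098 = €45.00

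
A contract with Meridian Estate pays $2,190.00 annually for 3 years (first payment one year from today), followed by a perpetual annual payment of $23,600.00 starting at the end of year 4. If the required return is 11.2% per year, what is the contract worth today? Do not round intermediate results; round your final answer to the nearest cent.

PV of 3-year annuity: $2,190.00 × [1 − (1+0.112)^−3] / 0.112 = 5333.17412
Perpetuity value at year 3: $23,600.00 / 0.112 = 210714.28571
PV of perpetuity: 210714.28571 / (1+0.112)^3 = 153242.63765
Total PV = 5333.17412 + 153242.63765 = 158575.81177

$158575.81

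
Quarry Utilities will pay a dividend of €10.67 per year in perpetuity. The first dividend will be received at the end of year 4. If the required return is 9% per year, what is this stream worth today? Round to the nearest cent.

€91.55

Value at end of year 3: C / r = €10.67 / 0.09 = €118.5556
Discount to today: PV = €118.5556 / (1 + 0.09)^3 = €118.5556 / 1.295029 = €91.55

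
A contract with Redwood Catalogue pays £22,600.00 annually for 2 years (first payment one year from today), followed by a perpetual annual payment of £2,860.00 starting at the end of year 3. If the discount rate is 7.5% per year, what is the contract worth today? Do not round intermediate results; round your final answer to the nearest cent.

PV of 2-year annuity: £22,600.00 × [1 − (1+0.075)^−2] / 0.075 = 40579.77285
Perpetuity value at year 2: £2,860.00 / 0.075 = 38133.33333
PV of perpetuity: 38133.33333 / (1+0.075)^2 = 32998.01695
Total PV = 40579.77285 + 32998.01695 = 73577.78980

£73577.79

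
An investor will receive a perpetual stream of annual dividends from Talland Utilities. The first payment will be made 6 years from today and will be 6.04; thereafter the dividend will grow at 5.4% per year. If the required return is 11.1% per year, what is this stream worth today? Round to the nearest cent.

Value at end of year 5: C₁ / (r − g) = 6.04 / (0.111 − 0.054) = 105.9649
Discount to today: PV = 105.9649 / (1 + 0.111)^5 = 105.9649 / 1.692662 = 62.60

62.60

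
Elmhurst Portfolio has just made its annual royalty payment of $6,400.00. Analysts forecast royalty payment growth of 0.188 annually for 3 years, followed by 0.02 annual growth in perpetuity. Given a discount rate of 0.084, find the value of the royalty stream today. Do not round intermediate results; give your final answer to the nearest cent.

$157390.06

D_1 = 7603.20000
D_2 = 9032.60160
D_3 = 10730.73070
Terminal value at year 3: TV = D_3×(1+g_2)/(r−g_2) = 10945.34531/0.064 = 171021.02054
P_0 = D_1/(1+r)^1 + D_2/(1+r)^2 + D_3/(1+r)^3 + TV/(1+r)^3
    = 7014.02214 + 7686.95415 + 8424.44791 + 134264.63857 = 157390.06277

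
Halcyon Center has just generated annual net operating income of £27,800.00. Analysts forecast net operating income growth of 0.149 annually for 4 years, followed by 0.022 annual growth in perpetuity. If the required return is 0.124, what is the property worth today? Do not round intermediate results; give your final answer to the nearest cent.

£421688.14

D_1 = 31942.20000
D_2 = 36701.58780
D_3 = 42170.12438
D_4 = 48453.47292
Terminal value at year 4: TV = D_4×(1+g_2)/(r−g_2) = 49519.44932/0.102 = 485484.79725
P_0 = D_1/(1+r)^1 + D_2/(1+r)^2 + D_3/(1+r)^3 + D_4/(1+r)^4 + TV/(1+r)^4
    = 28418.32740 + 29050.40764 + 29696.54660 + 30357.05698 + 304165.80617 = 421688.14478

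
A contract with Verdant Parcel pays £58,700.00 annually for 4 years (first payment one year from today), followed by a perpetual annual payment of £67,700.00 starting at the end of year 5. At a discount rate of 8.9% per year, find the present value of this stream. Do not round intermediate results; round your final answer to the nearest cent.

PV of 4-year annuity: £58,700.00 × [1 − (1+0.089)^−4] / 0.089 = 190589.72549
Perpetuity value at year 4: £67,700.00 / 0.089 = 760674.15730
PV of perpetuity: 760674.15730 / (1+0.089)^4 = 540862.83846
Total PV = 190589.72549 + 540862.83846 = 731452.56396

£731452.56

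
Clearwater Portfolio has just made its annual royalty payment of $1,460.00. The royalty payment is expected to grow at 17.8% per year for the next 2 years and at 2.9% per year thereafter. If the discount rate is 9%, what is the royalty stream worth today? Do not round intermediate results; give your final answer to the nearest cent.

D_1 = 1719.88000
D_2 = 2026.01864
Terminal value at year 2: TV = D_2×(1+g_2)/(r−g_2) = 2084.77318/0.061 = 34176.60952
P_0 = D_1/(1+r)^1 + D_2/(1+r)^2 + TV/(1+r)^2
    = 1577.87156 + 1705.25936 + 28765.76847 = 32048.89938

$32048.90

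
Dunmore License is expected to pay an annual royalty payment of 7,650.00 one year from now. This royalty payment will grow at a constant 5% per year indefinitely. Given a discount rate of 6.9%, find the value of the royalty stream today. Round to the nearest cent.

402631.58

Growing perpetuity: P = D₁ / (r − g) = 7,650.0000 / (0.069 − 0.05) = 402,631.58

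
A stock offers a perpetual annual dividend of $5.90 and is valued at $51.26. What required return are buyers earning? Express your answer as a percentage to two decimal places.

11.51%

P = C/r ⇒ r = C/P = $5.90/$51.26 = 0.115099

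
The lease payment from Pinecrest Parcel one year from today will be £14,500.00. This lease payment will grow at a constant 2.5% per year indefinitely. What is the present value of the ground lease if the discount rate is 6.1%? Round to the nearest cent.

£402777.78

Growing perpetuity: P = D₁ / (r − g) = £14,500.0000 / (0.061 − 0.025) = £402,777.78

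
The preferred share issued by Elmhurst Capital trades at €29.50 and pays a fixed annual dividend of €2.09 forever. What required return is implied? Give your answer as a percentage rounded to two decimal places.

7.08%

P = C/r ⇒ r = C/P = €2.09/€29.50 = 0.070847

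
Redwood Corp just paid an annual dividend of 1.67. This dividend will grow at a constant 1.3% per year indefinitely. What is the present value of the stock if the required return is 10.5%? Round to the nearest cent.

18.39

D₁ = D₀ × (1 + g) = 1.67 × 1.013 = 1.6917
Growing perpetuity: P = D₁ / (r − g) = 1.6917 / (0.105 − 0.013) = 18.39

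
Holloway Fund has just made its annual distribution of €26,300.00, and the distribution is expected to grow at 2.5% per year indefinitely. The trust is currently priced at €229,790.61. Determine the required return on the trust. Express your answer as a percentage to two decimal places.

14.23%

D₁ = €26,300.00 × 1.025 = €26,957.5000
P = D₁/(r − g) ⇒ r = D₁/P + g = €26,957.5000/€229,790.61 + 0.025 = 0.117313 + 0.025 = 0.142313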